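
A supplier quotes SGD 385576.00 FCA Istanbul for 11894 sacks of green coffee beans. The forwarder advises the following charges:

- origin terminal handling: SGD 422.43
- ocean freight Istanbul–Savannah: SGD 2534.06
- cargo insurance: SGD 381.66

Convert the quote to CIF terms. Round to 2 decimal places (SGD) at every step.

From FCA to CIF, the seller additionally bears: origin terminal, freight, insurance.
CIF price = 385576.00 + 422.43 + 2534.06 + 381.66 = 388914.15

CIF price: SGD 388914.15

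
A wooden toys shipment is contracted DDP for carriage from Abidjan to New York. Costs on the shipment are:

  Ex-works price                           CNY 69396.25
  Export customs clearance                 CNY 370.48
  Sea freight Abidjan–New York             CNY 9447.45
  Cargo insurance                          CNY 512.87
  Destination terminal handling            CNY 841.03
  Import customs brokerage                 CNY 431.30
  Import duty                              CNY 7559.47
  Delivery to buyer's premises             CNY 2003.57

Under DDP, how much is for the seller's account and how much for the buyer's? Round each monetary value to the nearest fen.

Seller: CNY 90562.42; buyer: CNY 0.00

DDP: the seller bears all costs including import duty.
Seller's account: goods 69396.25 + export clearance 370.48 + freight 9447.45 + insurance 512.87 + destination terminal 841.03 + brokerage 431.30 + duty 7559.47 + delivery 2003.57 = 90562.42
Buyer's account: 0.00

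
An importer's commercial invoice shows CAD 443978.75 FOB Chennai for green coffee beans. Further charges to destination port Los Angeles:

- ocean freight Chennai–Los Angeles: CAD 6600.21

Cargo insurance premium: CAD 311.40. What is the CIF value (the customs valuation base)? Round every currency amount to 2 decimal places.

CIF value: CAD 450890.36

CIF = FOB price + freight + insurance
CIF = 443978.75 + 6600.21 + 311.40 = 450890.36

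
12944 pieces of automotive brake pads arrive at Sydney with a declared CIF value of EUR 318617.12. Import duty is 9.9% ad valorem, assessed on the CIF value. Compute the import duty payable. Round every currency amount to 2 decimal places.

Import duty = 318617.12 × 9.9% = 31543.09

Import duty: EUR 31543.09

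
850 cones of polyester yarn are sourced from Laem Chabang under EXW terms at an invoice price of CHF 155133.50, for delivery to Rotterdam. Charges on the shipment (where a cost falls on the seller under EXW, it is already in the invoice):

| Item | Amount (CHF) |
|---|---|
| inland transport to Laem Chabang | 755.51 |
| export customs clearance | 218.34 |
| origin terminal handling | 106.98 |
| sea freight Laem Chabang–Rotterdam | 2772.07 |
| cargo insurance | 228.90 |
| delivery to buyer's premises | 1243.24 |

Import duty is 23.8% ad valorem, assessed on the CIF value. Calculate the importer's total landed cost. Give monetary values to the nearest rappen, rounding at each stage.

EXW: the seller makes goods available at their premises; the buyer bears all onward costs.
CIF value = EXW price + inland to port + export clearance + origin terminal + freight + insurance = 155133.50 + 755.51 + 218.34 + 106.98 + 2772.07 + 228.90 = 159215.30
Import duty = 159215.30 × 23.8% = 37893.24
Buyer bears: inland to port 755.51 + export clearance 218.34 + origin terminal 106.98 + freight 2772.07 + insurance 228.90 + delivery 1243.24 + duty 37893.24 = 43218.28
Landed cost = invoice 155133.50 + 43218.28 = 198351.78

Total landed cost: CHF 198351.78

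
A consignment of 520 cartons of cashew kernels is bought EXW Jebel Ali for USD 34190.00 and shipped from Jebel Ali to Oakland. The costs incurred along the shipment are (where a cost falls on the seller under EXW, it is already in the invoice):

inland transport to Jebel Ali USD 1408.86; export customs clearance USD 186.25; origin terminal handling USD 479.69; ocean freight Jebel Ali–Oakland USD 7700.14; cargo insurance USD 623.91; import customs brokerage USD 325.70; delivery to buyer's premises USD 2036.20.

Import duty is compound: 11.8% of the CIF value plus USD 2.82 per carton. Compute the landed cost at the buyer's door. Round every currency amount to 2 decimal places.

EXW: the seller makes goods available at their premises; the buyer bears all onward costs.
CIF value = EXW price + inland to port + export clearance + origin terminal + freight + insurance = 34190.00 + 1408.86 + 186.25 + 479.69 + 7700.14 + 623.91 = 44588.85
Ad valorem component: 44588.85 × 11.8% = 5261.48
Specific component: 520 × 2.82 = 1466.40
Import duty = 5261.48 + 1466.40 = 6727.88
Buyer bears: inland to port 1408.86 + export clearance 186.25 + origin terminal 479.69 + freight 7700.14 + insurance 623.91 + brokerage 325.70 + delivery 2036.20 + duty 6727.88 = 19488.63
Landed cost = invoice 34190.00 + 19488.63 = 53678.63

Total landed cost: USD 53678.63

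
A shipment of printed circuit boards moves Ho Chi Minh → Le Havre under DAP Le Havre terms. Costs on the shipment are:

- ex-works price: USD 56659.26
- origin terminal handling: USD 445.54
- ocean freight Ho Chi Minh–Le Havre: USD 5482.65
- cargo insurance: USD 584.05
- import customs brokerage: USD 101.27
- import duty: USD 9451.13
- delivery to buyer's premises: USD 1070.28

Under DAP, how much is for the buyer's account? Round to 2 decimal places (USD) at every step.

Buyer's account: USD 9552.40

DAP: the seller bears all costs to the named destination except import duty and clearance.
Seller's account: goods 56659.26 + origin terminal 445.54 + freight 5482.65 + insurance 584.05 + delivery 1070.28 = 64241.78
Buyer's account: brokerage 101.27 + duty 9451.13 = 9552.40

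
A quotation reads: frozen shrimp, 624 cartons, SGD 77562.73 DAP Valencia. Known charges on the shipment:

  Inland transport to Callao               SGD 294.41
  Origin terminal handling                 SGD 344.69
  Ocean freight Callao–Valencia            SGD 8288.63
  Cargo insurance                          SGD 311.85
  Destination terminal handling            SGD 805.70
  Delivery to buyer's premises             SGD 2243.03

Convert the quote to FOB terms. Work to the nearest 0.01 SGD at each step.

FOB price: SGD 65913.52

Not relevant to the conversion: origin terminal, inland to port — on the seller under both DAP and FOB; already in the DAP price and stays in the FOB price.
From DAP to FOB, the seller no longer bears: freight, insurance, destination terminal, delivery.
FOB price = 77562.73 − 8288.63 − 311.85 − 805.70 − 2243.03 = 65913.52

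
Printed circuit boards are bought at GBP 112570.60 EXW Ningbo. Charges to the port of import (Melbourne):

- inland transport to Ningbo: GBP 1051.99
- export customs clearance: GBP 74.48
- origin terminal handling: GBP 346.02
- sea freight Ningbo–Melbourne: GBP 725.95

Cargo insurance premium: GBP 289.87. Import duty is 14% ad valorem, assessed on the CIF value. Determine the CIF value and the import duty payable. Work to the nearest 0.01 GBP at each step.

CIF value: GBP 115058.91; import duty: GBP 16108.25

CIF = EXW price + pre-shipment costs + freight + insurance
CIF = 112570.60 + 1051.99 + 74.48 + 346.02 + 725.95 + 289.87 = 115058.91
Import duty = 115058.91 × 14% = 16108.25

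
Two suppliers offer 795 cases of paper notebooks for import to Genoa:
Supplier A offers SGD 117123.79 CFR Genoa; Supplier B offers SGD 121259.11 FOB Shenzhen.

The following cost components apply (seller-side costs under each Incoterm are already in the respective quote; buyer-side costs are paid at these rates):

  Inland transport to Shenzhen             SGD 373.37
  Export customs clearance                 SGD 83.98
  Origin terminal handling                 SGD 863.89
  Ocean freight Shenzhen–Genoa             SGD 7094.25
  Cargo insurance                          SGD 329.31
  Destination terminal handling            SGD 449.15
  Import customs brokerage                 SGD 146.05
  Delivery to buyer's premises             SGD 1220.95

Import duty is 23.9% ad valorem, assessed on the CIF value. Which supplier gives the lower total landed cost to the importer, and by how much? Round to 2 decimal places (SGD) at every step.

Supplier A is cheaper by SGD 13913.44

Supplier A (CFR):
CIF value = CFR price + insurance = 117123.79 + 329.31 = 117453.10
Import duty = 117453.10 × 23.9% = 28071.29
Buyer bears (A): 329.31 + 449.15 + 146.05 + 1220.95 = 2145.46
Landed cost (A) = invoice 117123.79 + 2145.46 + duty 28071.29 = 147340.54
Supplier B (FOB):
CIF value = FOB price + freight + insurance = 121259.11 + 7094.25 + 329.31 = 128682.67
Import duty = 128682.67 × 23.9% = 30755.16
Buyer bears (B): 7094.25 + 329.31 + 449.15 + 146.05 + 1220.95 = 9239.71
Landed cost (B) = invoice 121259.11 + 9239.71 + duty 30755.16 = 161253.98
Difference = |147340.54 − 161253.98| = 13913.44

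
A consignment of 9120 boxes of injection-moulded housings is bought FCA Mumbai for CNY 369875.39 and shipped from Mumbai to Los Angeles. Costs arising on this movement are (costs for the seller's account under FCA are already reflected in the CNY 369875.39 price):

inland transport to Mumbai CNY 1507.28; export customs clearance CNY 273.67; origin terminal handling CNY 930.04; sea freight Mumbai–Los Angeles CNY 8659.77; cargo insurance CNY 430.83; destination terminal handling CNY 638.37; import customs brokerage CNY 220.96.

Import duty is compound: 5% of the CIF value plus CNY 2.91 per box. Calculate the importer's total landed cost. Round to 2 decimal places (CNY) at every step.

Total landed cost: CNY 426289.36

FCA: the seller delivers export-cleared goods to the carrier; the buyer bears costs from that point.
Already in the invoice (seller's account under FCA): inland to port, export clearance — exclude.
CIF value = FCA price + origin terminal + freight + insurance = 369875.39 + 930.04 + 8659.77 + 430.83 = 379896.03
Ad valorem component: 379896.03 × 5% = 18994.80
Specific component: 9120 × 2.91 = 26539.20
Import duty = 18994.80 + 26539.20 = 45534.00
Buyer bears: origin terminal 930.04 + freight 8659.77 + insurance 430.83 + destination terminal 638.37 + brokerage 220.96 + duty 45534.00 = 56413.97
Landed cost = invoice 369875.39 + 56413.97 = 426289.36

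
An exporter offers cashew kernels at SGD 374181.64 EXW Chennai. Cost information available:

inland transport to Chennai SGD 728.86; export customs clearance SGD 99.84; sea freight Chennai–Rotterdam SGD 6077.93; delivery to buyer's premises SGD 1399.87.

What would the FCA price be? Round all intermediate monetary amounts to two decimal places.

FCA price: SGD 375010.34

Not relevant to the conversion: freight, delivery — on the buyer under both terms; not part of either seller's price.
From EXW to FCA, the seller additionally bears: inland to port, export clearance.
FCA price = 374181.64 + 728.86 + 99.84 = 375010.34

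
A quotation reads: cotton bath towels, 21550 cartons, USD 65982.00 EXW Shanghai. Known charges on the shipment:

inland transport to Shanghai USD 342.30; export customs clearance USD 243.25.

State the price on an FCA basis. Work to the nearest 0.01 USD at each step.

FCA price: USD 66567.55

From EXW to FCA, the seller additionally bears: inland to port, export clearance.
FCA price = 65982.00 + 342.30 + 243.25 = 66567.55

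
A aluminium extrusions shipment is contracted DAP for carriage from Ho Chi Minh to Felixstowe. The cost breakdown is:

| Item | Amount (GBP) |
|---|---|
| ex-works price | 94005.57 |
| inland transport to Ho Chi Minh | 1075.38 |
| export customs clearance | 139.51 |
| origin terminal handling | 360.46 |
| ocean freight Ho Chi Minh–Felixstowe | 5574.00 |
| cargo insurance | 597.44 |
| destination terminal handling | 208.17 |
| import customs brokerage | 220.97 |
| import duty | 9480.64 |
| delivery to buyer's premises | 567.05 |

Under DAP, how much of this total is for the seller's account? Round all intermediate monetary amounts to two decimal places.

DAP: the seller bears all costs to the named destination except import duty and clearance.
Seller's account: goods 94005.57 + inland to port 1075.38 + export clearance 139.51 + origin terminal 360.46 + freight 5574.00 + insurance 597.44 + destination terminal 208.17 + delivery 567.05 = 102527.58
Buyer's account: brokerage 220.97 + duty 9480.64 = 9701.61

Seller's account: GBP 102527.58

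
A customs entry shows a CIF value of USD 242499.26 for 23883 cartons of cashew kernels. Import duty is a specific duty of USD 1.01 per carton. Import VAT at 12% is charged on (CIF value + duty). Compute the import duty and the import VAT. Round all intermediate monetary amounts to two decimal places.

Import duty = 23883 × 1.01 = 24121.83
VAT base = CIF + duty = 242499.26 + 24121.83 = 266621.09
Import VAT = 266621.09 × 12% = 31994.53

Import duty: USD 24121.83; import VAT: USD 31994.53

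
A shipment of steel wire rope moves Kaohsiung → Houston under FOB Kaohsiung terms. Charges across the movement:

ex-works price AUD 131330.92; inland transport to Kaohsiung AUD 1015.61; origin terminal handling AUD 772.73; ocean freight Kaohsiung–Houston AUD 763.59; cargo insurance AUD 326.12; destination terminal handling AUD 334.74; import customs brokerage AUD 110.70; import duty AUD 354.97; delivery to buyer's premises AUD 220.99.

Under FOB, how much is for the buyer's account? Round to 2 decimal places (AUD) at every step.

FOB: the seller bears costs until goods are on board at the origin port; the buyer bears freight, insurance and all costs thereafter.
Seller's account: goods 131330.92 + inland to port 1015.61 + origin terminal 772.73 = 133119.26
Buyer's account: freight 763.59 + insurance 326.12 + destination terminal 334.74 + brokerage 110.70 + duty 354.97 + delivery 220.99 = 2111.11

Buyer's account: AUD 2111.11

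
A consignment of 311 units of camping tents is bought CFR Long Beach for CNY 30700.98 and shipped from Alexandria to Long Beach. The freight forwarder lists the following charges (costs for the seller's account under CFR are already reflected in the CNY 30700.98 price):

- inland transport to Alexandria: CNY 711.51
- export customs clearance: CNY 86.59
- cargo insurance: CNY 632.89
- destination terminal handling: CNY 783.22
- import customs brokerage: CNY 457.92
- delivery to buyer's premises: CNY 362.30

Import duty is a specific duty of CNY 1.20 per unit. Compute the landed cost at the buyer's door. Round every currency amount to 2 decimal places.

Total landed cost: CNY 33310.51

CFR: the seller pays costs through ocean freight to the destination port, but not insurance.
Already in the invoice (seller's account under CFR): inland to port, export clearance — exclude.
CIF value = CFR price + insurance = 30700.98 + 632.89 = 31333.87
Import duty = 311 × 1.20 = 373.20
Buyer bears: insurance 632.89 + destination terminal 783.22 + brokerage 457.92 + delivery 362.30 + duty 373.20 = 2609.53
Landed cost = invoice 30700.98 + 2609.53 = 33310.51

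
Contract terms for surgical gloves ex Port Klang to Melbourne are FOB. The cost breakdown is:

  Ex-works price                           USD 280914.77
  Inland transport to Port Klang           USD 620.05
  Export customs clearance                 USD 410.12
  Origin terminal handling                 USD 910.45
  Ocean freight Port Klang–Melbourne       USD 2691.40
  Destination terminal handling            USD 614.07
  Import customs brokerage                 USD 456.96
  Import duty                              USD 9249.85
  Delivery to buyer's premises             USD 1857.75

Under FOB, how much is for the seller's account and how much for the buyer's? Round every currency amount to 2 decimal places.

Seller: USD 282855.39; buyer: USD 14870.03

FOB: the seller bears costs until goods are on board at the origin port; the buyer bears freight, insurance and all costs thereafter.
Seller's account: goods 280914.77 + inland to port 620.05 + export clearance 410.12 + origin terminal 910.45 = 282855.39
Buyer's account: freight 2691.40 + destination terminal 614.07 + brokerage 456.96 + duty 9249.85 + delivery 1857.75 = 14870.03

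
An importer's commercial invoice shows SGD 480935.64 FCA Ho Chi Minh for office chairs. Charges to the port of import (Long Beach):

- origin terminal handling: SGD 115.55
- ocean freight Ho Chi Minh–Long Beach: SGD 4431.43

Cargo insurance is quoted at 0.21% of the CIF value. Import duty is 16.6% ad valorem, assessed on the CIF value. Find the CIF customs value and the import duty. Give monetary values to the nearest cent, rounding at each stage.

Let C be the CIF value. C = FCA price + pre-shipment costs + freight + 0.21% × C
C − 0.21% × C = 480935.64 + 115.55 + 4431.43
0.9979 × C = 485482.62
C = 485482.62 / 0.9979 = 486504.28
Insurance premium = 0.21% × 486504.28 = 1021.66
Import duty = 486504.28 × 16.6% = 80759.71

CIF value: SGD 486504.28; import duty: SGD 80759.71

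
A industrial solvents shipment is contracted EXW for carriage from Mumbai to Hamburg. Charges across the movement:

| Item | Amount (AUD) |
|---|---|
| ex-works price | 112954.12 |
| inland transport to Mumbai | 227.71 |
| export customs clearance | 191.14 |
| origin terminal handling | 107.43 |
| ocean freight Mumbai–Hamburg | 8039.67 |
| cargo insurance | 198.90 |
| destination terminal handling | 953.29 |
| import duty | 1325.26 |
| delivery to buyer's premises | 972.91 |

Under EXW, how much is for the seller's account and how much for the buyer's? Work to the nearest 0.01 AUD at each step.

EXW: the seller makes goods available at their premises; the buyer bears all onward costs.
Seller's account: goods 112954.12 = 112954.12
Buyer's account: inland to port 227.71 + export clearance 191.14 + origin terminal 107.43 + freight 8039.67 + insurance 198.90 + destination terminal 953.29 + duty 1325.26 + delivery 972.91 = 12016.31

Seller: AUD 112954.12; buyer: AUD 12016.31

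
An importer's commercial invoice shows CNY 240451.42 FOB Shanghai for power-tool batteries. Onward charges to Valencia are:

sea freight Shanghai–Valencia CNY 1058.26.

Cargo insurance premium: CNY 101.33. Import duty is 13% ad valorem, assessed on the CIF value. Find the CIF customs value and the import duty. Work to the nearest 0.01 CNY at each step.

CIF = FOB price + freight + insurance
CIF = 240451.42 + 1058.26 + 101.33 = 241611.01
Import duty = 241611.01 × 13% = 31409.43

CIF value: CNY 241611.01; import duty: CNY 31409.43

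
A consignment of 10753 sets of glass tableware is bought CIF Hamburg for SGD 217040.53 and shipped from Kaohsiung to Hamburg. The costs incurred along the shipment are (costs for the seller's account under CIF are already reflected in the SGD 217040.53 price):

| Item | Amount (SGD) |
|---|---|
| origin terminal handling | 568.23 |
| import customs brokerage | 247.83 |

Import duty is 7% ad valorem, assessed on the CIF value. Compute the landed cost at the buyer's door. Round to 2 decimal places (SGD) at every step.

CIF: the seller pays costs through ocean freight and marine insurance to the destination port.
Already in the invoice (seller's account under CIF): origin terminal — exclude.
The CIF price already equals the CIF value: 217040.53
Import duty = 217040.53 × 7% = 15192.84
Buyer bears: brokerage 247.83 + duty 15192.84 = 15440.67
Landed cost = invoice 217040.53 + 15440.67 = 232481.20

Total landed cost: SGD 232481.20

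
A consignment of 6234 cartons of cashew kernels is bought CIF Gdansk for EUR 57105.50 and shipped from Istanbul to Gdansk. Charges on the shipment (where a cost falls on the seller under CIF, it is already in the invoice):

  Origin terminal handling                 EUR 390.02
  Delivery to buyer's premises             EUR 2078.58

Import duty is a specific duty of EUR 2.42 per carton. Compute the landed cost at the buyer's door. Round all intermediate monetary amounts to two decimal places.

CIF: the seller pays costs through ocean freight and marine insurance to the destination port.
Already in the invoice (seller's account under CIF): origin terminal — exclude.
The CIF price already equals the CIF value: 57105.50
Import duty = 6234 × 2.42 = 15086.28
Buyer bears: delivery 2078.58 + duty 15086.28 = 17164.86
Landed cost = invoice 57105.50 + 17164.86 = 74270.36

Total landed cost: EUR 74270.36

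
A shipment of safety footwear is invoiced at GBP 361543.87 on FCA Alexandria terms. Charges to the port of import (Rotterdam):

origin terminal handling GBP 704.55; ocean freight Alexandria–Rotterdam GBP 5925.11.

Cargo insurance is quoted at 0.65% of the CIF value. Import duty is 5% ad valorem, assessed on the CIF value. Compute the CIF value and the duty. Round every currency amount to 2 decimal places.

Let C be the CIF value. C = FCA price + pre-shipment costs + freight + 0.65% × C
C − 0.65% × C = 361543.87 + 704.55 + 5925.11
0.9935 × C = 368173.53
C = 368173.53 / 0.9935 = 370582.32
Insurance premium = 0.65% × 370582.32 = 2408.79
Import duty = 370582.32 × 5% = 18529.12

CIF value: GBP 370582.32; import duty: GBP 18529.12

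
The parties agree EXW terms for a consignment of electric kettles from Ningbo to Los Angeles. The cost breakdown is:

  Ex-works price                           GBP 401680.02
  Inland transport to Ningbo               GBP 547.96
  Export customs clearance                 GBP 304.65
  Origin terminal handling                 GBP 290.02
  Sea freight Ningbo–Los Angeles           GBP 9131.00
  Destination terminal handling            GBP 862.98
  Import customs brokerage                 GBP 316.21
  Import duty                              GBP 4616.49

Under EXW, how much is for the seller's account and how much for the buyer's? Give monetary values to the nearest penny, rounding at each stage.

EXW: the seller makes goods available at their premises; the buyer bears all onward costs.
Seller's account: goods 401680.02 = 401680.02
Buyer's account: inland to port 547.96 + export clearance 304.65 + origin terminal 290.02 + freight 9131.00 + destination terminal 862.98 + brokerage 316.21 + duty 4616.49 = 16069.31

Seller: GBP 401680.02; buyer: GBP 16069.31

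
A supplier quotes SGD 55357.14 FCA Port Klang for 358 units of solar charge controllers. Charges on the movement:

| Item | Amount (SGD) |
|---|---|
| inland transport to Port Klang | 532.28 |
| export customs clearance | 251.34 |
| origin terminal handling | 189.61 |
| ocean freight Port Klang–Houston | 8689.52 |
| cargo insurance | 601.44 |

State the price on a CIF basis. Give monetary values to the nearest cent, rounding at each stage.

CIF price: SGD 64837.71

Not relevant to the conversion: export clearance, inland to port — on the seller under both FCA and CIF; already in the FCA price and stays in the CIF price.
From FCA to CIF, the seller additionally bears: origin terminal, freight, insurance.
CIF price = 55357.14 + 189.61 + 8689.52 + 601.44 = 64837.71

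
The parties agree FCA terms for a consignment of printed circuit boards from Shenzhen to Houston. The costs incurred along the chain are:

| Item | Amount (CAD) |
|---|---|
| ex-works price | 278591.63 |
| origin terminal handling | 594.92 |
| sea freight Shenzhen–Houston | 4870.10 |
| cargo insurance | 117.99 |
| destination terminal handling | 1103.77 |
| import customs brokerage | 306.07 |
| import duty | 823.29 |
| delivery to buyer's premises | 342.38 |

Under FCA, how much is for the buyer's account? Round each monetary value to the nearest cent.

FCA: the seller delivers export-cleared goods to the carrier; the buyer bears costs from that point.
Seller's account: goods 278591.63 = 278591.63
Buyer's account: origin terminal 594.92 + freight 4870.10 + insurance 117.99 + destination terminal 1103.77 + brokerage 306.07 + duty 823.29 + delivery 342.38 = 8158.52

Buyer's account: CAD 8158.52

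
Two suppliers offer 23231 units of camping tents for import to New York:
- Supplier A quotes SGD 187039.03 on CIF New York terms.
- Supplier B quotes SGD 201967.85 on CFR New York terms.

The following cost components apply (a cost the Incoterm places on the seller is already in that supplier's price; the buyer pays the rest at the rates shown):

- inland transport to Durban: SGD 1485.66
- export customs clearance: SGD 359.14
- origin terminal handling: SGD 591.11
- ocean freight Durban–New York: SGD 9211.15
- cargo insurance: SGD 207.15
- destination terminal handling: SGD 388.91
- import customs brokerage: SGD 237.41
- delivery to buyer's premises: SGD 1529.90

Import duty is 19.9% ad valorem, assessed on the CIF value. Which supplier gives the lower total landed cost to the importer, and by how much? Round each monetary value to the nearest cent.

Supplier A is cheaper by SGD 18148.03

Supplier A (CIF):
The CIF price already equals the CIF value: 187039.03
Import duty = 187039.03 × 19.9% = 37220.77
Buyer bears (A): 388.91 + 237.41 + 1529.90 = 2156.22
Landed cost (A) = invoice 187039.03 + 2156.22 + duty 37220.77 = 226416.02
Supplier B (CFR):
CIF value = CFR price + insurance = 201967.85 + 207.15 = 202175.00
Import duty = 202175.00 × 19.9% = 40232.83
Buyer bears (B): 207.15 + 388.91 + 237.41 + 1529.90 = 2363.37
Landed cost (B) = invoice 201967.85 + 2363.37 + duty 40232.83 = 244564.05
Difference = |226416.02 − 244564.05| = 18148.03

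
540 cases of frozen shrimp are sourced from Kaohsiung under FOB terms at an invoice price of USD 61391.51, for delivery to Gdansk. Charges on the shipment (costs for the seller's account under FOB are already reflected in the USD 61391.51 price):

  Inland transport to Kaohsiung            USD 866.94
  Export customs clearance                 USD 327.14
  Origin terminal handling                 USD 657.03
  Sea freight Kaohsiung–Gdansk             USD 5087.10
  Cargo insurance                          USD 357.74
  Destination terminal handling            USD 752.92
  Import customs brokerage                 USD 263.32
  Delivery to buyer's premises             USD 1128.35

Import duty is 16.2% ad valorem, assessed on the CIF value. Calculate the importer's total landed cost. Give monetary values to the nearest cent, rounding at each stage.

FOB: the seller bears costs until goods are on board at the origin port; the buyer bears freight, insurance and all costs thereafter.
Already in the invoice (seller's account under FOB): inland to port, export clearance, origin terminal — exclude.
CIF value = FOB price + freight + insurance = 61391.51 + 5087.10 + 357.74 = 66836.35
Import duty = 66836.35 × 16.2% = 10827.49
Buyer bears: freight 5087.10 + insurance 357.74 + destination terminal 752.92 + brokerage 263.32 + delivery 1128.35 + duty 10827.49 = 18416.92
Landed cost = invoice 61391.51 + 18416.92 = 79808.43

Total landed cost: USD 79808.43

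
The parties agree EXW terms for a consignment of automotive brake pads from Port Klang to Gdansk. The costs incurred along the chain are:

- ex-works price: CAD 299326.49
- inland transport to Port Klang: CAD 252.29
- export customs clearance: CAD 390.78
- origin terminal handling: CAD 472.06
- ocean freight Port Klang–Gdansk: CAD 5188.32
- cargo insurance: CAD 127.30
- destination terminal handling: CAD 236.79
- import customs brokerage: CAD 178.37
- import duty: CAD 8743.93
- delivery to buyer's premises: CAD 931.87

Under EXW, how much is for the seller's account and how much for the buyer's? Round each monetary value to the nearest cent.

EXW: the seller makes goods available at their premises; the buyer bears all onward costs.
Seller's account: goods 299326.49 = 299326.49
Buyer's account: inland to port 252.29 + export clearance 390.78 + origin terminal 472.06 + freight 5188.32 + insurance 127.30 + destination terminal 236.79 + brokerage 178.37 + duty 8743.93 + delivery 931.87 = 16521.71

Seller: CAD 299326.49; buyer: CAD 16521.71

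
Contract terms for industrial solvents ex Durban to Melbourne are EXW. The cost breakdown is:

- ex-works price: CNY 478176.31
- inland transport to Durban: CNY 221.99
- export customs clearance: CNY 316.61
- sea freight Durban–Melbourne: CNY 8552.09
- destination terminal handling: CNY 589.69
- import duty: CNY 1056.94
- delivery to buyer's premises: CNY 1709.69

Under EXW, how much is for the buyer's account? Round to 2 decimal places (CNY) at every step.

Buyer's account: CNY 12447.01

EXW: the seller makes goods available at their premises; the buyer bears all onward costs.
Seller's account: goods 478176.31 = 478176.31
Buyer's account: inland to port 221.99 + export clearance 316.61 + freight 8552.09 + destination terminal 589.69 + duty 1056.94 + delivery 1709.69 = 12447.01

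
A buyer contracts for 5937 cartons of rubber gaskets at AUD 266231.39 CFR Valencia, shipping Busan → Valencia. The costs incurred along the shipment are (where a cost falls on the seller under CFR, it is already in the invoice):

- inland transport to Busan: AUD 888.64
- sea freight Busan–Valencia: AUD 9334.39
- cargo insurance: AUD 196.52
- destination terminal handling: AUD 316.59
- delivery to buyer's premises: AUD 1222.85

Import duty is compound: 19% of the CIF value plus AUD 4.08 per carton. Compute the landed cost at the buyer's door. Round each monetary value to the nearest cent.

CFR: the seller pays costs through ocean freight to the destination port, but not insurance.
Already in the invoice (seller's account under CFR): inland to port, freight — exclude.
CIF value = CFR price + insurance = 266231.39 + 196.52 = 266427.91
Ad valorem component: 266427.91 × 19% = 50621.30
Specific component: 5937 × 4.08 = 24222.96
Import duty = 50621.30 + 24222.96 = 74844.26
Buyer bears: insurance 196.52 + destination terminal 316.59 + delivery 1222.85 + duty 74844.26 = 76580.22
Landed cost = invoice 266231.39 + 76580.22 = 342811.61

Total landed cost: AUD 342811.61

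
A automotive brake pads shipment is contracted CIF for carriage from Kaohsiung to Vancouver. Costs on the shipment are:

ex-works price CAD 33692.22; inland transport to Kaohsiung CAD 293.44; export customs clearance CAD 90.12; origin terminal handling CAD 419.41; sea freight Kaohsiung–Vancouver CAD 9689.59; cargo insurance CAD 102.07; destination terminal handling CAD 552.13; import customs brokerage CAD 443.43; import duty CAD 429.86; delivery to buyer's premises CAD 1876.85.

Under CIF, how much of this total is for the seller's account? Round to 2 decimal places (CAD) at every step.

CIF: the seller pays costs through ocean freight and marine insurance to the destination port.
Seller's account: goods 33692.22 + inland to port 293.44 + export clearance 90.12 + origin terminal 419.41 + freight 9689.59 + insurance 102.07 = 44286.85
Buyer's account: destination terminal 552.13 + brokerage 443.43 + duty 429.86 + delivery 1876.85 = 3302.27

Seller's account: CAD 44286.85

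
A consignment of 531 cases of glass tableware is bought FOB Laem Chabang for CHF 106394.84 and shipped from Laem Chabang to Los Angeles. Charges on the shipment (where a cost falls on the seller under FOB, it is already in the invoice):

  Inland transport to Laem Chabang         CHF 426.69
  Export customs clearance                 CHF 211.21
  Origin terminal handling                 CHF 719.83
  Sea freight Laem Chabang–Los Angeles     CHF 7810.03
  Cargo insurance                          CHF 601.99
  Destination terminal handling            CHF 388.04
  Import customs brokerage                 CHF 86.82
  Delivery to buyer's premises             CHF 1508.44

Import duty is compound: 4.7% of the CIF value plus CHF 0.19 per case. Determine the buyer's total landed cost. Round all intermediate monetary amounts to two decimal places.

FOB: the seller bears costs until goods are on board at the origin port; the buyer bears freight, insurance and all costs thereafter.
Already in the invoice (seller's account under FOB): inland to port, export clearance, origin terminal — exclude.
CIF value = FOB price + freight + insurance = 106394.84 + 7810.03 + 601.99 = 114806.86
Ad valorem component: 114806.86 × 4.7% = 5395.92
Specific component: 531 × 0.19 = 100.89
Import duty = 5395.92 + 100.89 = 5496.81
Buyer bears: freight 7810.03 + insurance 601.99 + destination terminal 388.04 + brokerage 86.82 + delivery 1508.44 + duty 5496.81 = 15892.13
Landed cost = invoice 106394.84 + 15892.13 = 122286.97

Total landed cost: CHF 122286.97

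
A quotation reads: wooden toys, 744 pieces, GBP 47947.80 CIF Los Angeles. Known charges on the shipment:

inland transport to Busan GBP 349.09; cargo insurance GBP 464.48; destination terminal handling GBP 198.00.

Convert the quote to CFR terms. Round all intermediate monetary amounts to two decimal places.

CFR price: GBP 47483.32

Not relevant to the conversion: inland to port — on the seller under both CIF and CFR; already in the CIF price and stays in the CFR price. destination terminal — on the buyer under both terms; not part of either seller's price.
From CIF to CFR, the seller no longer bears: insurance.
CFR price = 47947.80 − 464.48 = 47483.32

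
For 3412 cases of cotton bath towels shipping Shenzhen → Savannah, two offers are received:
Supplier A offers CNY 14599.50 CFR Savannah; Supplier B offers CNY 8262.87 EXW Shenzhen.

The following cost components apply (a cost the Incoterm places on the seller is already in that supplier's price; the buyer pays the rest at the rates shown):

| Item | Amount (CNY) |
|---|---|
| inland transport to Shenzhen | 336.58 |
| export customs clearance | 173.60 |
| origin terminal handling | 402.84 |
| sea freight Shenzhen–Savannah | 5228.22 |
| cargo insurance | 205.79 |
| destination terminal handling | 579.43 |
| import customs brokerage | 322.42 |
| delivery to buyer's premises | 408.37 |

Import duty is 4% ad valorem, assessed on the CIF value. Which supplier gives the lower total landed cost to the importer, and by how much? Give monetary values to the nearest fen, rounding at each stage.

Supplier A (CFR):
CIF value = CFR price + insurance = 14599.50 + 205.79 = 14805.29
Import duty = 14805.29 × 4% = 592.21
Buyer bears (A): 205.79 + 579.43 + 322.42 + 408.37 = 1516.01
Landed cost (A) = invoice 14599.50 + 1516.01 + duty 592.21 = 16707.72
Supplier B (EXW):
CIF value = EXW price + inland to port + export clearance + origin terminal + freight + insurance = 8262.87 + 336.58 + 173.60 + 402.84 + 5228.22 + 205.79 = 14609.90
Import duty = 14609.90 × 4% = 584.40
Buyer bears (B): 336.58 + 173.60 + 402.84 + 5228.22 + 205.79 + 579.43 + 322.42 + 408.37 = 7657.25
Landed cost (B) = invoice 8262.87 + 7657.25 + duty 584.40 = 16504.52
Difference = |16707.72 − 16504.52| = 203.20

Supplier B is cheaper by CNY 203.20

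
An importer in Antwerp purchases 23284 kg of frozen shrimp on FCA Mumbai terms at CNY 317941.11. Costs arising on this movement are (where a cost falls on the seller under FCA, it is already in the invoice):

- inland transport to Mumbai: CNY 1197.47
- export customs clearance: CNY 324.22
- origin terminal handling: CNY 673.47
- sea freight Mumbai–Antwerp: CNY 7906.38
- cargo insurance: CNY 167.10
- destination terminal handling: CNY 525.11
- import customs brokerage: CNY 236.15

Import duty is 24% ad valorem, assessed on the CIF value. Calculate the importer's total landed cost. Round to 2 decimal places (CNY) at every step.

FCA: the seller delivers export-cleared goods to the carrier; the buyer bears costs from that point.
Already in the invoice (seller's account under FCA): inland to port, export clearance — exclude.
CIF value = FCA price + origin terminal + freight + insurance = 317941.11 + 673.47 + 7906.38 + 167.10 = 326688.06
Import duty = 326688.06 × 24% = 78405.13
Buyer bears: origin terminal 673.47 + freight 7906.38 + insurance 167.10 + destination terminal 525.11 + brokerage 236.15 + duty 78405.13 = 87913.34
Landed cost = invoice 317941.11 + 87913.34 = 405854.45

Total landed cost: CNY 405854.45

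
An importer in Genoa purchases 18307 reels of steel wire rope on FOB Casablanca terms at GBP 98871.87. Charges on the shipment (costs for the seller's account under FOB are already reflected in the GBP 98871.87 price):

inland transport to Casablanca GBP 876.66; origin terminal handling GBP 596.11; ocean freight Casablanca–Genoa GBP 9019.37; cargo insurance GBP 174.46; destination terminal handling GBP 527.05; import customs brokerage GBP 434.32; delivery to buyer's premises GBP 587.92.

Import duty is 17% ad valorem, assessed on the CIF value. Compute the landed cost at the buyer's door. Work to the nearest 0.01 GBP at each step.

FOB: the seller bears costs until goods are on board at the origin port; the buyer bears freight, insurance and all costs thereafter.
Already in the invoice (seller's account under FOB): inland to port, origin terminal — exclude.
CIF value = FOB price + freight + insurance = 98871.87 + 9019.37 + 174.46 = 108065.70
Import duty = 108065.70 × 17% = 18371.17
Buyer bears: freight 9019.37 + insurance 174.46 + destination terminal 527.05 + brokerage 434.32 + delivery 587.92 + duty 18371.17 = 29114.29
Landed cost = invoice 98871.87 + 29114.29 = 127986.16

Total landed cost: GBP 127986.16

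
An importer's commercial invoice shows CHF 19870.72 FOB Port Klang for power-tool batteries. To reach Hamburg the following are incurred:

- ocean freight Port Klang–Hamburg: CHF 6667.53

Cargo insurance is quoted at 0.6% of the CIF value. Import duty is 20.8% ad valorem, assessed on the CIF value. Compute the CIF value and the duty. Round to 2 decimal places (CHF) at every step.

Let C be the CIF value. C = FOB price + freight + 0.6% × C
C − 0.6% × C = 19870.72 + 6667.53
0.994 × C = 26538.25
C = 26538.25 / 0.994 = 26698.44
Insurance premium = 0.6% × 26698.44 = 160.19
Import duty = 26698.44 × 20.8% = 5553.28

CIF value: CHF 26698.44; import duty: CHF 5553.28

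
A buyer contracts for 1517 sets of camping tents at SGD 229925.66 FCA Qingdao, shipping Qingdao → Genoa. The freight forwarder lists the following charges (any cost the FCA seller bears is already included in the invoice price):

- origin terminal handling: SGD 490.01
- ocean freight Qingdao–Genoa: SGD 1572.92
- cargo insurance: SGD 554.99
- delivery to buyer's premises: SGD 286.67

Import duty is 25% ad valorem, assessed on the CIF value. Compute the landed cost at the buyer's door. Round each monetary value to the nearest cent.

Total landed cost: SGD 290966.15

FCA: the seller delivers export-cleared goods to the carrier; the buyer bears costs from that point.
CIF value = FCA price + origin terminal + freight + insurance = 229925.66 + 490.01 + 1572.92 + 554.99 = 232543.58
Import duty = 232543.58 × 25% = 58135.90
Buyer bears: origin terminal 490.01 + freight 1572.92 + insurance 554.99 + delivery 286.67 + duty 58135.90 = 61040.49
Landed cost = invoice 229925.66 + 61040.49 = 290966.15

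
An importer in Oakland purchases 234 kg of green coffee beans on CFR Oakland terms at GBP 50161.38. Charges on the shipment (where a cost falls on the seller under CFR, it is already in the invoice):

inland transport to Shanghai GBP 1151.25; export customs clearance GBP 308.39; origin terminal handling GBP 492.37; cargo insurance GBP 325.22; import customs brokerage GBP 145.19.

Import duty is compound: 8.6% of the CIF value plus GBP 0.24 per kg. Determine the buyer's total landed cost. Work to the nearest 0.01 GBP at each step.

CFR: the seller pays costs through ocean freight to the destination port, but not insurance.
Already in the invoice (seller's account under CFR): inland to port, export clearance, origin terminal — exclude.
CIF value = CFR price + insurance = 50161.38 + 325.22 = 50486.60
Ad valorem component: 50486.60 × 8.6% = 4341.85
Specific component: 234 × 0.24 = 56.16
Import duty = 4341.85 + 56.16 = 4398.01
Buyer bears: insurance 325.22 + brokerage 145.19 + duty 4398.01 = 4868.42
Landed cost = invoice 50161.38 + 4868.42 = 55029.80

Total landed cost: GBP 55029.80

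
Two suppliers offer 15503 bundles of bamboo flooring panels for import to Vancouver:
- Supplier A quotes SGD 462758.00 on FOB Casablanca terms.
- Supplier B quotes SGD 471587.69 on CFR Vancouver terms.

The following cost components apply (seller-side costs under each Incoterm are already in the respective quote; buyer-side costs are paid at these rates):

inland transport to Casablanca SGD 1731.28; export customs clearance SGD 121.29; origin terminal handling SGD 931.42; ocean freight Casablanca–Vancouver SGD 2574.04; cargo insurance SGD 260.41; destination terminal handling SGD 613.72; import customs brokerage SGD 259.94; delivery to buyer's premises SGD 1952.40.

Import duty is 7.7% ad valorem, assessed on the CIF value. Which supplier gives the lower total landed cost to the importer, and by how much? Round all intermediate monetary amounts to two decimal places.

Supplier A (FOB):
CIF value = FOB price + freight + insurance = 462758.00 + 2574.04 + 260.41 = 465592.45
Import duty = 465592.45 × 7.7% = 35850.62
Buyer bears (A): 2574.04 + 260.41 + 613.72 + 259.94 + 1952.40 = 5660.51
Landed cost (A) = invoice 462758.00 + 5660.51 + duty 35850.62 = 504269.13
Supplier B (CFR):
CIF value = CFR price + insurance = 471587.69 + 260.41 = 471848.10
Import duty = 471848.10 × 7.7% = 36332.30
Buyer bears (B): 260.41 + 613.72 + 259.94 + 1952.40 = 3086.47
Landed cost (B) = invoice 471587.69 + 3086.47 + duty 36332.30 = 511006.46
Difference = |504269.13 − 511006.46| = 6737.33

Supplier A is cheaper by SGD 6737.33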